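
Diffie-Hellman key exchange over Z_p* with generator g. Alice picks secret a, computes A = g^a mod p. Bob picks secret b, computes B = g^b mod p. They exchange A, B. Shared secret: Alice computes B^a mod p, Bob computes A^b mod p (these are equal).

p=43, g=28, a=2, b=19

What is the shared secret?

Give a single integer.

Answer: 40

Derivation:
A = 28^2 mod 43  (bits of 2 = 10)
  bit 0 = 1: r = r^2 * 28 mod 43 = 1^2 * 28 = 1*28 = 28
  bit 1 = 0: r = r^2 mod 43 = 28^2 = 10
  -> A = 10
B = 28^19 mod 43  (bits of 19 = 10011)
  bit 0 = 1: r = r^2 * 28 mod 43 = 1^2 * 28 = 1*28 = 28
  bit 1 = 0: r = r^2 mod 43 = 28^2 = 10
  bit 2 = 0: r = r^2 mod 43 = 10^2 = 14
  bit 3 = 1: r = r^2 * 28 mod 43 = 14^2 * 28 = 24*28 = 27
  bit 4 = 1: r = r^2 * 28 mod 43 = 27^2 * 28 = 41*28 = 30
  -> B = 30
s = B^a = 30^2 mod 43  (bits of 2 = 10)
  bit 0 = 1: r = r^2 * 30 mod 43 = 1^2 * 30 = 1*30 = 30
  bit 1 = 0: r = r^2 mod 43 = 30^2 = 40
  -> s = B^a = 40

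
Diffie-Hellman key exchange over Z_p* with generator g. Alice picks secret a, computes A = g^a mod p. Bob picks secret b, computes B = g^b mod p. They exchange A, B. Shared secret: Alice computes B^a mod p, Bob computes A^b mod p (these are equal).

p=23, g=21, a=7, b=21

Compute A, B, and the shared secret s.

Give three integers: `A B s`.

Answer: 10 11 7

Derivation:
A = 21^7 mod 23  (bits of 7 = 111)
  bit 0 = 1: r = r^2 * 21 mod 23 = 1^2 * 21 = 1*21 = 21
  bit 1 = 1: r = r^2 * 21 mod 23 = 21^2 * 21 = 4*21 = 15
  bit 2 = 1: r = r^2 * 21 mod 23 = 15^2 * 21 = 18*21 = 10
  -> A = 10
B = 21^21 mod 23  (bits of 21 = 10101)
  bit 0 = 1: r = r^2 * 21 mod 23 = 1^2 * 21 = 1*21 = 21
  bit 1 = 0: r = r^2 mod 23 = 21^2 = 4
  bit 2 = 1: r = r^2 * 21 mod 23 = 4^2 * 21 = 16*21 = 14
  bit 3 = 0: r = r^2 mod 23 = 14^2 = 12
  bit 4 = 1: r = r^2 * 21 mod 23 = 12^2 * 21 = 6*21 = 11
  -> B = 11
s = B^a = 11^7 mod 23  (bits of 7 = 111)
  bit 0 = 1: r = r^2 * 11 mod 23 = 1^2 * 11 = 1*11 = 11
  bit 1 = 1: r = r^2 * 11 mod 23 = 11^2 * 11 = 6*11 = 20
  bit 2 = 1: r = r^2 * 11 mod 23 = 20^2 * 11 = 9*11 = 7
  -> s = B^a = 7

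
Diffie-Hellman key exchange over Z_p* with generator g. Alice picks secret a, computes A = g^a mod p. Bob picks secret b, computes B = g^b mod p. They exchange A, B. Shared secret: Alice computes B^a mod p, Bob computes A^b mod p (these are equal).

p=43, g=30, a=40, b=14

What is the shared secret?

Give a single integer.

A = 30^40 mod 43  (bits of 40 = 101000)
  bit 0 = 1: r = r^2 * 30 mod 43 = 1^2 * 30 = 1*30 = 30
  bit 1 = 0: r = r^2 mod 43 = 30^2 = 40
  bit 2 = 1: r = r^2 * 30 mod 43 = 40^2 * 30 = 9*30 = 12
  bit 3 = 0: r = r^2 mod 43 = 12^2 = 15
  bit 4 = 0: r = r^2 mod 43 = 15^2 = 10
  bit 5 = 0: r = r^2 mod 43 = 10^2 = 14
  -> A = 14
B = 30^14 mod 43  (bits of 14 = 1110)
  bit 0 = 1: r = r^2 * 30 mod 43 = 1^2 * 30 = 1*30 = 30
  bit 1 = 1: r = r^2 * 30 mod 43 = 30^2 * 30 = 40*30 = 39
  bit 2 = 1: r = r^2 * 30 mod 43 = 39^2 * 30 = 16*30 = 7
  bit 3 = 0: r = r^2 mod 43 = 7^2 = 6
  -> B = 6
s = B^a = 6^40 mod 43  (bits of 40 = 101000)
  bit 0 = 1: r = r^2 * 6 mod 43 = 1^2 * 6 = 1*6 = 6
  bit 1 = 0: r = r^2 mod 43 = 6^2 = 36
  bit 2 = 1: r = r^2 * 6 mod 43 = 36^2 * 6 = 6*6 = 36
  bit 3 = 0: r = r^2 mod 43 = 36^2 = 6
  bit 4 = 0: r = r^2 mod 43 = 6^2 = 36
  bit 5 = 0: r = r^2 mod 43 = 36^2 = 6
  -> s = B^a = 6

Answer: 6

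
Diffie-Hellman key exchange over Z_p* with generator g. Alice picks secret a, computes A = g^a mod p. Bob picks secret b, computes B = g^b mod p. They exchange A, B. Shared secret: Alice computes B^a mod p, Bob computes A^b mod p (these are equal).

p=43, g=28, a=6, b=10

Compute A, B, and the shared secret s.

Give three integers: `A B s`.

Answer: 11 25 41

Derivation:
A = 28^6 mod 43  (bits of 6 = 110)
  bit 0 = 1: r = r^2 * 28 mod 43 = 1^2 * 28 = 1*28 = 28
  bit 1 = 1: r = r^2 * 28 mod 43 = 28^2 * 28 = 10*28 = 22
  bit 2 = 0: r = r^2 mod 43 = 22^2 = 11
  -> A = 11
B = 28^10 mod 43  (bits of 10 = 1010)
  bit 0 = 1: r = r^2 * 28 mod 43 = 1^2 * 28 = 1*28 = 28
  bit 1 = 0: r = r^2 mod 43 = 28^2 = 10
  bit 2 = 1: r = r^2 * 28 mod 43 = 10^2 * 28 = 14*28 = 5
  bit 3 = 0: r = r^2 mod 43 = 5^2 = 25
  -> B = 25
s = B^a = 25^6 mod 43  (bits of 6 = 110)
  bit 0 = 1: r = r^2 * 25 mod 43 = 1^2 * 25 = 1*25 = 25
  bit 1 = 1: r = r^2 * 25 mod 43 = 25^2 * 25 = 23*25 = 16
  bit 2 = 0: r = r^2 mod 43 = 16^2 = 41
  -> s = B^a = 41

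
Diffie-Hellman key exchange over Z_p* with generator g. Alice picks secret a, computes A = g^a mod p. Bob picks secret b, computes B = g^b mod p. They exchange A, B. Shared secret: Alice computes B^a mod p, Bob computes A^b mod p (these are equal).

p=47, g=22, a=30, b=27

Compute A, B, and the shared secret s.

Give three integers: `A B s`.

Answer: 27 39 12

Derivation:
A = 22^30 mod 47  (bits of 30 = 11110)
  bit 0 = 1: r = r^2 * 22 mod 47 = 1^2 * 22 = 1*22 = 22
  bit 1 = 1: r = r^2 * 22 mod 47 = 22^2 * 22 = 14*22 = 26
  bit 2 = 1: r = r^2 * 22 mod 47 = 26^2 * 22 = 18*22 = 20
  bit 3 = 1: r = r^2 * 22 mod 47 = 20^2 * 22 = 24*22 = 11
  bit 4 = 0: r = r^2 mod 47 = 11^2 = 27
  -> A = 27
B = 22^27 mod 47  (bits of 27 = 11011)
  bit 0 = 1: r = r^2 * 22 mod 47 = 1^2 * 22 = 1*22 = 22
  bit 1 = 1: r = r^2 * 22 mod 47 = 22^2 * 22 = 14*22 = 26
  bit 2 = 0: r = r^2 mod 47 = 26^2 = 18
  bit 3 = 1: r = r^2 * 22 mod 47 = 18^2 * 22 = 42*22 = 31
  bit 4 = 1: r = r^2 * 22 mod 47 = 31^2 * 22 = 21*22 = 39
  -> B = 39
s = B^a = 39^30 mod 47  (bits of 30 = 11110)
  bit 0 = 1: r = r^2 * 39 mod 47 = 1^2 * 39 = 1*39 = 39
  bit 1 = 1: r = r^2 * 39 mod 47 = 39^2 * 39 = 17*39 = 5
  bit 2 = 1: r = r^2 * 39 mod 47 = 5^2 * 39 = 25*39 = 35
  bit 3 = 1: r = r^2 * 39 mod 47 = 35^2 * 39 = 3*39 = 23
  bit 4 = 0: r = r^2 mod 47 = 23^2 = 12
  -> s = B^a = 12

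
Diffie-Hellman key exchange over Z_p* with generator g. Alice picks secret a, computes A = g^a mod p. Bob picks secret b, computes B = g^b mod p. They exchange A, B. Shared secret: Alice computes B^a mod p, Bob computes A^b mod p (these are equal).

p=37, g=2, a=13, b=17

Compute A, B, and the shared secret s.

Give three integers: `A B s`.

Answer: 15 18 32

Derivation:
A = 2^13 mod 37  (bits of 13 = 1101)
  bit 0 = 1: r = r^2 * 2 mod 37 = 1^2 * 2 = 1*2 = 2
  bit 1 = 1: r = r^2 * 2 mod 37 = 2^2 * 2 = 4*2 = 8
  bit 2 = 0: r = r^2 mod 37 = 8^2 = 27
  bit 3 = 1: r = r^2 * 2 mod 37 = 27^2 * 2 = 26*2 = 15
  -> A = 15
B = 2^17 mod 37  (bits of 17 = 10001)
  bit 0 = 1: r = r^2 * 2 mod 37 = 1^2 * 2 = 1*2 = 2
  bit 1 = 0: r = r^2 mod 37 = 2^2 = 4
  bit 2 = 0: r = r^2 mod 37 = 4^2 = 16
  bit 3 = 0: r = r^2 mod 37 = 16^2 = 34
  bit 4 = 1: r = r^2 * 2 mod 37 = 34^2 * 2 = 9*2 = 18
  -> B = 18
s = B^a = 18^13 mod 37  (bits of 13 = 1101)
  bit 0 = 1: r = r^2 * 18 mod 37 = 1^2 * 18 = 1*18 = 18
  bit 1 = 1: r = r^2 * 18 mod 37 = 18^2 * 18 = 28*18 = 23
  bit 2 = 0: r = r^2 mod 37 = 23^2 = 11
  bit 3 = 1: r = r^2 * 18 mod 37 = 11^2 * 18 = 10*18 = 32
  -> s = B^a = 32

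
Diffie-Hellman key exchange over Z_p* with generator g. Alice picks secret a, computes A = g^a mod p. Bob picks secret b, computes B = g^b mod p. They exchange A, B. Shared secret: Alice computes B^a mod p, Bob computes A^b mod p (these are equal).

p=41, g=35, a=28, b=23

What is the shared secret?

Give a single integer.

Answer: 25

Derivation:
A = 35^28 mod 41  (bits of 28 = 11100)
  bit 0 = 1: r = r^2 * 35 mod 41 = 1^2 * 35 = 1*35 = 35
  bit 1 = 1: r = r^2 * 35 mod 41 = 35^2 * 35 = 36*35 = 30
  bit 2 = 1: r = r^2 * 35 mod 41 = 30^2 * 35 = 39*35 = 12
  bit 3 = 0: r = r^2 mod 41 = 12^2 = 21
  bit 4 = 0: r = r^2 mod 41 = 21^2 = 31
  -> A = 31
B = 35^23 mod 41  (bits of 23 = 10111)
  bit 0 = 1: r = r^2 * 35 mod 41 = 1^2 * 35 = 1*35 = 35
  bit 1 = 0: r = r^2 mod 41 = 35^2 = 36
  bit 2 = 1: r = r^2 * 35 mod 41 = 36^2 * 35 = 25*35 = 14
  bit 3 = 1: r = r^2 * 35 mod 41 = 14^2 * 35 = 32*35 = 13
  bit 4 = 1: r = r^2 * 35 mod 41 = 13^2 * 35 = 5*35 = 11
  -> B = 11
s = B^a = 11^28 mod 41  (bits of 28 = 11100)
  bit 0 = 1: r = r^2 * 11 mod 41 = 1^2 * 11 = 1*11 = 11
  bit 1 = 1: r = r^2 * 11 mod 41 = 11^2 * 11 = 39*11 = 19
  bit 2 = 1: r = r^2 * 11 mod 41 = 19^2 * 11 = 33*11 = 35
  bit 3 = 0: r = r^2 mod 41 = 35^2 = 36
  bit 4 = 0: r = r^2 mod 41 = 36^2 = 25
  -> s = B^a = 25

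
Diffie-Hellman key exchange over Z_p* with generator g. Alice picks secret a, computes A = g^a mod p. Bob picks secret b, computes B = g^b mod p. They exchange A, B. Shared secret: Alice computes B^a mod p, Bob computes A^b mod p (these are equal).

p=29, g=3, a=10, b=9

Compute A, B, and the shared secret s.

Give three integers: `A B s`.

A = 3^10 mod 29  (bits of 10 = 1010)
  bit 0 = 1: r = r^2 * 3 mod 29 = 1^2 * 3 = 1*3 = 3
  bit 1 = 0: r = r^2 mod 29 = 3^2 = 9
  bit 2 = 1: r = r^2 * 3 mod 29 = 9^2 * 3 = 23*3 = 11
  bit 3 = 0: r = r^2 mod 29 = 11^2 = 5
  -> A = 5
B = 3^9 mod 29  (bits of 9 = 1001)
  bit 0 = 1: r = r^2 * 3 mod 29 = 1^2 * 3 = 1*3 = 3
  bit 1 = 0: r = r^2 mod 29 = 3^2 = 9
  bit 2 = 0: r = r^2 mod 29 = 9^2 = 23
  bit 3 = 1: r = r^2 * 3 mod 29 = 23^2 * 3 = 7*3 = 21
  -> B = 21
s = B^a = 21^10 mod 29  (bits of 10 = 1010)
  bit 0 = 1: r = r^2 * 21 mod 29 = 1^2 * 21 = 1*21 = 21
  bit 1 = 0: r = r^2 mod 29 = 21^2 = 6
  bit 2 = 1: r = r^2 * 21 mod 29 = 6^2 * 21 = 7*21 = 2
  bit 3 = 0: r = r^2 mod 29 = 2^2 = 4
  -> s = B^a = 4

Answer: 5 21 4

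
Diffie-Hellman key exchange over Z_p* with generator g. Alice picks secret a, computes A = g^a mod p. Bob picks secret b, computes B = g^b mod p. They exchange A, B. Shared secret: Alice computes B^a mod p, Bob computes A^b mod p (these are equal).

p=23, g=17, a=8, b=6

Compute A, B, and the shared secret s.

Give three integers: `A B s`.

Answer: 18 12 8

Derivation:
A = 17^8 mod 23  (bits of 8 = 1000)
  bit 0 = 1: r = r^2 * 17 mod 23 = 1^2 * 17 = 1*17 = 17
  bit 1 = 0: r = r^2 mod 23 = 17^2 = 13
  bit 2 = 0: r = r^2 mod 23 = 13^2 = 8
  bit 3 = 0: r = r^2 mod 23 = 8^2 = 18
  -> A = 18
B = 17^6 mod 23  (bits of 6 = 110)
  bit 0 = 1: r = r^2 * 17 mod 23 = 1^2 * 17 = 1*17 = 17
  bit 1 = 1: r = r^2 * 17 mod 23 = 17^2 * 17 = 13*17 = 14
  bit 2 = 0: r = r^2 mod 23 = 14^2 = 12
  -> B = 12
s = B^a = 12^8 mod 23  (bits of 8 = 1000)
  bit 0 = 1: r = r^2 * 12 mod 23 = 1^2 * 12 = 1*12 = 12
  bit 1 = 0: r = r^2 mod 23 = 12^2 = 6
  bit 2 = 0: r = r^2 mod 23 = 6^2 = 13
  bit 3 = 0: r = r^2 mod 23 = 13^2 = 8
  -> s = B^a = 8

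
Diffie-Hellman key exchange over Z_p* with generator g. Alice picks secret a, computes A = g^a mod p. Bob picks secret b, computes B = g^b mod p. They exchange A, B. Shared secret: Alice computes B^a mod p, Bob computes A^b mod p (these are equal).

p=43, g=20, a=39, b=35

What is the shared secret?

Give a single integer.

Answer: 42

Derivation:
A = 20^39 mod 43  (bits of 39 = 100111)
  bit 0 = 1: r = r^2 * 20 mod 43 = 1^2 * 20 = 1*20 = 20
  bit 1 = 0: r = r^2 mod 43 = 20^2 = 13
  bit 2 = 0: r = r^2 mod 43 = 13^2 = 40
  bit 3 = 1: r = r^2 * 20 mod 43 = 40^2 * 20 = 9*20 = 8
  bit 4 = 1: r = r^2 * 20 mod 43 = 8^2 * 20 = 21*20 = 33
  bit 5 = 1: r = r^2 * 20 mod 43 = 33^2 * 20 = 14*20 = 22
  -> A = 22
B = 20^35 mod 43  (bits of 35 = 100011)
  bit 0 = 1: r = r^2 * 20 mod 43 = 1^2 * 20 = 1*20 = 20
  bit 1 = 0: r = r^2 mod 43 = 20^2 = 13
  bit 2 = 0: r = r^2 mod 43 = 13^2 = 40
  bit 3 = 0: r = r^2 mod 43 = 40^2 = 9
  bit 4 = 1: r = r^2 * 20 mod 43 = 9^2 * 20 = 38*20 = 29
  bit 5 = 1: r = r^2 * 20 mod 43 = 29^2 * 20 = 24*20 = 7
  -> B = 7
s = B^a = 7^39 mod 43  (bits of 39 = 100111)
  bit 0 = 1: r = r^2 * 7 mod 43 = 1^2 * 7 = 1*7 = 7
  bit 1 = 0: r = r^2 mod 43 = 7^2 = 6
  bit 2 = 0: r = r^2 mod 43 = 6^2 = 36
  bit 3 = 1: r = r^2 * 7 mod 43 = 36^2 * 7 = 6*7 = 42
  bit 4 = 1: r = r^2 * 7 mod 43 = 42^2 * 7 = 1*7 = 7
  bit 5 = 1: r = r^2 * 7 mod 43 = 7^2 * 7 = 6*7 = 42
  -> s = B^a = 42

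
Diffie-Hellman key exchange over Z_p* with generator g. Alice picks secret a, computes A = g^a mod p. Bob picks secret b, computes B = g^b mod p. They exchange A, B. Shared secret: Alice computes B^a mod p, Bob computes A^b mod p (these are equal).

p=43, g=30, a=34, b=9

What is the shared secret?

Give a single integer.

A = 30^34 mod 43  (bits of 34 = 100010)
  bit 0 = 1: r = r^2 * 30 mod 43 = 1^2 * 30 = 1*30 = 30
  bit 1 = 0: r = r^2 mod 43 = 30^2 = 40
  bit 2 = 0: r = r^2 mod 43 = 40^2 = 9
  bit 3 = 0: r = r^2 mod 43 = 9^2 = 38
  bit 4 = 1: r = r^2 * 30 mod 43 = 38^2 * 30 = 25*30 = 19
  bit 5 = 0: r = r^2 mod 43 = 19^2 = 17
  -> A = 17
B = 30^9 mod 43  (bits of 9 = 1001)
  bit 0 = 1: r = r^2 * 30 mod 43 = 1^2 * 30 = 1*30 = 30
  bit 1 = 0: r = r^2 mod 43 = 30^2 = 40
  bit 2 = 0: r = r^2 mod 43 = 40^2 = 9
  bit 3 = 1: r = r^2 * 30 mod 43 = 9^2 * 30 = 38*30 = 22
  -> B = 22
s = B^a = 22^34 mod 43  (bits of 34 = 100010)
  bit 0 = 1: r = r^2 * 22 mod 43 = 1^2 * 22 = 1*22 = 22
  bit 1 = 0: r = r^2 mod 43 = 22^2 = 11
  bit 2 = 0: r = r^2 mod 43 = 11^2 = 35
  bit 3 = 0: r = r^2 mod 43 = 35^2 = 21
  bit 4 = 1: r = r^2 * 22 mod 43 = 21^2 * 22 = 11*22 = 27
  bit 5 = 0: r = r^2 mod 43 = 27^2 = 41
  -> s = B^a = 41

Answer: 41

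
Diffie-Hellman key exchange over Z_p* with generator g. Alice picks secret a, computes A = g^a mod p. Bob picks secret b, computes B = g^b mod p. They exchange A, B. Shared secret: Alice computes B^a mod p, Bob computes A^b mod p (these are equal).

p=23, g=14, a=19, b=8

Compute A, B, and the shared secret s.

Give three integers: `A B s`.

A = 14^19 mod 23  (bits of 19 = 10011)
  bit 0 = 1: r = r^2 * 14 mod 23 = 1^2 * 14 = 1*14 = 14
  bit 1 = 0: r = r^2 mod 23 = 14^2 = 12
  bit 2 = 0: r = r^2 mod 23 = 12^2 = 6
  bit 3 = 1: r = r^2 * 14 mod 23 = 6^2 * 14 = 13*14 = 21
  bit 4 = 1: r = r^2 * 14 mod 23 = 21^2 * 14 = 4*14 = 10
  -> A = 10
B = 14^8 mod 23  (bits of 8 = 1000)
  bit 0 = 1: r = r^2 * 14 mod 23 = 1^2 * 14 = 1*14 = 14
  bit 1 = 0: r = r^2 mod 23 = 14^2 = 12
  bit 2 = 0: r = r^2 mod 23 = 12^2 = 6
  bit 3 = 0: r = r^2 mod 23 = 6^2 = 13
  -> B = 13
s = B^a = 13^19 mod 23  (bits of 19 = 10011)
  bit 0 = 1: r = r^2 * 13 mod 23 = 1^2 * 13 = 1*13 = 13
  bit 1 = 0: r = r^2 mod 23 = 13^2 = 8
  bit 2 = 0: r = r^2 mod 23 = 8^2 = 18
  bit 3 = 1: r = r^2 * 13 mod 23 = 18^2 * 13 = 2*13 = 3
  bit 4 = 1: r = r^2 * 13 mod 23 = 3^2 * 13 = 9*13 = 2
  -> s = B^a = 2

Answer: 10 13 2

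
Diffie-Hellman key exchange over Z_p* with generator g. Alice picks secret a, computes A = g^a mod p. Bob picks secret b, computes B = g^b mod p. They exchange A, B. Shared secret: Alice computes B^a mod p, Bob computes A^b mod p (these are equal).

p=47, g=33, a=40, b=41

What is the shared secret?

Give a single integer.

Answer: 24

Derivation:
A = 33^40 mod 47  (bits of 40 = 101000)
  bit 0 = 1: r = r^2 * 33 mod 47 = 1^2 * 33 = 1*33 = 33
  bit 1 = 0: r = r^2 mod 47 = 33^2 = 8
  bit 2 = 1: r = r^2 * 33 mod 47 = 8^2 * 33 = 17*33 = 44
  bit 3 = 0: r = r^2 mod 47 = 44^2 = 9
  bit 4 = 0: r = r^2 mod 47 = 9^2 = 34
  bit 5 = 0: r = r^2 mod 47 = 34^2 = 28
  -> A = 28
B = 33^41 mod 47  (bits of 41 = 101001)
  bit 0 = 1: r = r^2 * 33 mod 47 = 1^2 * 33 = 1*33 = 33
  bit 1 = 0: r = r^2 mod 47 = 33^2 = 8
  bit 2 = 1: r = r^2 * 33 mod 47 = 8^2 * 33 = 17*33 = 44
  bit 3 = 0: r = r^2 mod 47 = 44^2 = 9
  bit 4 = 0: r = r^2 mod 47 = 9^2 = 34
  bit 5 = 1: r = r^2 * 33 mod 47 = 34^2 * 33 = 28*33 = 31
  -> B = 31
s = B^a = 31^40 mod 47  (bits of 40 = 101000)
  bit 0 = 1: r = r^2 * 31 mod 47 = 1^2 * 31 = 1*31 = 31
  bit 1 = 0: r = r^2 mod 47 = 31^2 = 21
  bit 2 = 1: r = r^2 * 31 mod 47 = 21^2 * 31 = 18*31 = 41
  bit 3 = 0: r = r^2 mod 47 = 41^2 = 36
  bit 4 = 0: r = r^2 mod 47 = 36^2 = 27
  bit 5 = 0: r = r^2 mod 47 = 27^2 = 24
  -> s = B^a = 24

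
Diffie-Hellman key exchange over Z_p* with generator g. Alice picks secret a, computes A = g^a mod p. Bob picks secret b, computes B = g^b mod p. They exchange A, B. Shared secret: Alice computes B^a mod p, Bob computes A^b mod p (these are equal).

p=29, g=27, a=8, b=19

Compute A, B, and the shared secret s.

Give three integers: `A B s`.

A = 27^8 mod 29  (bits of 8 = 1000)
  bit 0 = 1: r = r^2 * 27 mod 29 = 1^2 * 27 = 1*27 = 27
  bit 1 = 0: r = r^2 mod 29 = 27^2 = 4
  bit 2 = 0: r = r^2 mod 29 = 4^2 = 16
  bit 3 = 0: r = r^2 mod 29 = 16^2 = 24
  -> A = 24
B = 27^19 mod 29  (bits of 19 = 10011)
  bit 0 = 1: r = r^2 * 27 mod 29 = 1^2 * 27 = 1*27 = 27
  bit 1 = 0: r = r^2 mod 29 = 27^2 = 4
  bit 2 = 0: r = r^2 mod 29 = 4^2 = 16
  bit 3 = 1: r = r^2 * 27 mod 29 = 16^2 * 27 = 24*27 = 10
  bit 4 = 1: r = r^2 * 27 mod 29 = 10^2 * 27 = 13*27 = 3
  -> B = 3
s = B^a = 3^8 mod 29  (bits of 8 = 1000)
  bit 0 = 1: r = r^2 * 3 mod 29 = 1^2 * 3 = 1*3 = 3
  bit 1 = 0: r = r^2 mod 29 = 3^2 = 9
  bit 2 = 0: r = r^2 mod 29 = 9^2 = 23
  bit 3 = 0: r = r^2 mod 29 = 23^2 = 7
  -> s = B^a = 7

Answer: 24 3 7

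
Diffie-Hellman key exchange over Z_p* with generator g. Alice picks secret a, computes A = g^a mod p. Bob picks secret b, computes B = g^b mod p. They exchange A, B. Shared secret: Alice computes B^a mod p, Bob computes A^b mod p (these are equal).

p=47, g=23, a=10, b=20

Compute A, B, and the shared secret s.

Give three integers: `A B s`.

Answer: 14 8 34

Derivation:
A = 23^10 mod 47  (bits of 10 = 1010)
  bit 0 = 1: r = r^2 * 23 mod 47 = 1^2 * 23 = 1*23 = 23
  bit 1 = 0: r = r^2 mod 47 = 23^2 = 12
  bit 2 = 1: r = r^2 * 23 mod 47 = 12^2 * 23 = 3*23 = 22
  bit 3 = 0: r = r^2 mod 47 = 22^2 = 14
  -> A = 14
B = 23^20 mod 47  (bits of 20 = 10100)
  bit 0 = 1: r = r^2 * 23 mod 47 = 1^2 * 23 = 1*23 = 23
  bit 1 = 0: r = r^2 mod 47 = 23^2 = 12
  bit 2 = 1: r = r^2 * 23 mod 47 = 12^2 * 23 = 3*23 = 22
  bit 3 = 0: r = r^2 mod 47 = 22^2 = 14
  bit 4 = 0: r = r^2 mod 47 = 14^2 = 8
  -> B = 8
s = B^a = 8^10 mod 47  (bits of 10 = 1010)
  bit 0 = 1: r = r^2 * 8 mod 47 = 1^2 * 8 = 1*8 = 8
  bit 1 = 0: r = r^2 mod 47 = 8^2 = 17
  bit 2 = 1: r = r^2 * 8 mod 47 = 17^2 * 8 = 7*8 = 9
  bit 3 = 0: r = r^2 mod 47 = 9^2 = 34
  -> s = B^a = 34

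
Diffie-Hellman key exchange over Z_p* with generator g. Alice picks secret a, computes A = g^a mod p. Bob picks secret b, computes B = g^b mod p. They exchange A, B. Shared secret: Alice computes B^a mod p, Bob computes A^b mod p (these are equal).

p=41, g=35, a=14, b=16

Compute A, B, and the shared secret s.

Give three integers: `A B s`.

Answer: 21 18 16

Derivation:
A = 35^14 mod 41  (bits of 14 = 1110)
  bit 0 = 1: r = r^2 * 35 mod 41 = 1^2 * 35 = 1*35 = 35
  bit 1 = 1: r = r^2 * 35 mod 41 = 35^2 * 35 = 36*35 = 30
  bit 2 = 1: r = r^2 * 35 mod 41 = 30^2 * 35 = 39*35 = 12
  bit 3 = 0: r = r^2 mod 41 = 12^2 = 21
  -> A = 21
B = 35^16 mod 41  (bits of 16 = 10000)
  bit 0 = 1: r = r^2 * 35 mod 41 = 1^2 * 35 = 1*35 = 35
  bit 1 = 0: r = r^2 mod 41 = 35^2 = 36
  bit 2 = 0: r = r^2 mod 41 = 36^2 = 25
  bit 3 = 0: r = r^2 mod 41 = 25^2 = 10
  bit 4 = 0: r = r^2 mod 41 = 10^2 = 18
  -> B = 18
s = B^a = 18^14 mod 41  (bits of 14 = 1110)
  bit 0 = 1: r = r^2 * 18 mod 41 = 1^2 * 18 = 1*18 = 18
  bit 1 = 1: r = r^2 * 18 mod 41 = 18^2 * 18 = 37*18 = 10
  bit 2 = 1: r = r^2 * 18 mod 41 = 10^2 * 18 = 18*18 = 37
  bit 3 = 0: r = r^2 mod 41 = 37^2 = 16
  -> s = B^a = 16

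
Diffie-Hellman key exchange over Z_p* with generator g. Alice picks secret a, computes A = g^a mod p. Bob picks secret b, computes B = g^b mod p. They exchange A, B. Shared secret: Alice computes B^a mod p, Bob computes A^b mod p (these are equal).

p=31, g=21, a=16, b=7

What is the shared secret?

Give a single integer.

Answer: 20

Derivation:
A = 21^16 mod 31  (bits of 16 = 10000)
  bit 0 = 1: r = r^2 * 21 mod 31 = 1^2 * 21 = 1*21 = 21
  bit 1 = 0: r = r^2 mod 31 = 21^2 = 7
  bit 2 = 0: r = r^2 mod 31 = 7^2 = 18
  bit 3 = 0: r = r^2 mod 31 = 18^2 = 14
  bit 4 = 0: r = r^2 mod 31 = 14^2 = 10
  -> A = 10
B = 21^7 mod 31  (bits of 7 = 111)
  bit 0 = 1: r = r^2 * 21 mod 31 = 1^2 * 21 = 1*21 = 21
  bit 1 = 1: r = r^2 * 21 mod 31 = 21^2 * 21 = 7*21 = 23
  bit 2 = 1: r = r^2 * 21 mod 31 = 23^2 * 21 = 2*21 = 11
  -> B = 11
s = B^a = 11^16 mod 31  (bits of 16 = 10000)
  bit 0 = 1: r = r^2 * 11 mod 31 = 1^2 * 11 = 1*11 = 11
  bit 1 = 0: r = r^2 mod 31 = 11^2 = 28
  bit 2 = 0: r = r^2 mod 31 = 28^2 = 9
  bit 3 = 0: r = r^2 mod 31 = 9^2 = 19
  bit 4 = 0: r = r^2 mod 31 = 19^2 = 20
  -> s = B^a = 20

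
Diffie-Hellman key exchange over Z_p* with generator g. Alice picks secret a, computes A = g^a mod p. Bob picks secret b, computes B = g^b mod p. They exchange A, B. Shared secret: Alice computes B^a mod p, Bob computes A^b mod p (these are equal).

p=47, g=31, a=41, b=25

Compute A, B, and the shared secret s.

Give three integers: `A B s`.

A = 31^41 mod 47  (bits of 41 = 101001)
  bit 0 = 1: r = r^2 * 31 mod 47 = 1^2 * 31 = 1*31 = 31
  bit 1 = 0: r = r^2 mod 47 = 31^2 = 21
  bit 2 = 1: r = r^2 * 31 mod 47 = 21^2 * 31 = 18*31 = 41
  bit 3 = 0: r = r^2 mod 47 = 41^2 = 36
  bit 4 = 0: r = r^2 mod 47 = 36^2 = 27
  bit 5 = 1: r = r^2 * 31 mod 47 = 27^2 * 31 = 24*31 = 39
  -> A = 39
B = 31^25 mod 47  (bits of 25 = 11001)
  bit 0 = 1: r = r^2 * 31 mod 47 = 1^2 * 31 = 1*31 = 31
  bit 1 = 1: r = r^2 * 31 mod 47 = 31^2 * 31 = 21*31 = 40
  bit 2 = 0: r = r^2 mod 47 = 40^2 = 2
  bit 3 = 0: r = r^2 mod 47 = 2^2 = 4
  bit 4 = 1: r = r^2 * 31 mod 47 = 4^2 * 31 = 16*31 = 26
  -> B = 26
s = B^a = 26^41 mod 47  (bits of 41 = 101001)
  bit 0 = 1: r = r^2 * 26 mod 47 = 1^2 * 26 = 1*26 = 26
  bit 1 = 0: r = r^2 mod 47 = 26^2 = 18
  bit 2 = 1: r = r^2 * 26 mod 47 = 18^2 * 26 = 42*26 = 11
  bit 3 = 0: r = r^2 mod 47 = 11^2 = 27
  bit 4 = 0: r = r^2 mod 47 = 27^2 = 24
  bit 5 = 1: r = r^2 * 26 mod 47 = 24^2 * 26 = 12*26 = 30
  -> s = B^a = 30

Answer: 39 26 30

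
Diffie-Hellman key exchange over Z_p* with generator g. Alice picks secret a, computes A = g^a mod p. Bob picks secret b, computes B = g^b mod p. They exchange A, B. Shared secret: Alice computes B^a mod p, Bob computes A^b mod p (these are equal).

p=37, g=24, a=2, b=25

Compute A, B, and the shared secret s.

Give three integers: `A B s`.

A = 24^2 mod 37  (bits of 2 = 10)
  bit 0 = 1: r = r^2 * 24 mod 37 = 1^2 * 24 = 1*24 = 24
  bit 1 = 0: r = r^2 mod 37 = 24^2 = 21
  -> A = 21
B = 24^25 mod 37  (bits of 25 = 11001)
  bit 0 = 1: r = r^2 * 24 mod 37 = 1^2 * 24 = 1*24 = 24
  bit 1 = 1: r = r^2 * 24 mod 37 = 24^2 * 24 = 21*24 = 23
  bit 2 = 0: r = r^2 mod 37 = 23^2 = 11
  bit 3 = 0: r = r^2 mod 37 = 11^2 = 10
  bit 4 = 1: r = r^2 * 24 mod 37 = 10^2 * 24 = 26*24 = 32
  -> B = 32
s = B^a = 32^2 mod 37  (bits of 2 = 10)
  bit 0 = 1: r = r^2 * 32 mod 37 = 1^2 * 32 = 1*32 = 32
  bit 1 = 0: r = r^2 mod 37 = 32^2 = 25
  -> s = B^a = 25

Answer: 21 32 25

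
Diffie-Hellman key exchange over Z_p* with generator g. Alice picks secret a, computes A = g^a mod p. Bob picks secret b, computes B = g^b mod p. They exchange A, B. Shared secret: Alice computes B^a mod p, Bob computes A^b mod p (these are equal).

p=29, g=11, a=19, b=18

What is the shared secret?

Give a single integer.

Answer: 9

Derivation:
A = 11^19 mod 29  (bits of 19 = 10011)
  bit 0 = 1: r = r^2 * 11 mod 29 = 1^2 * 11 = 1*11 = 11
  bit 1 = 0: r = r^2 mod 29 = 11^2 = 5
  bit 2 = 0: r = r^2 mod 29 = 5^2 = 25
  bit 3 = 1: r = r^2 * 11 mod 29 = 25^2 * 11 = 16*11 = 2
  bit 4 = 1: r = r^2 * 11 mod 29 = 2^2 * 11 = 4*11 = 15
  -> A = 15
B = 11^18 mod 29  (bits of 18 = 10010)
  bit 0 = 1: r = r^2 * 11 mod 29 = 1^2 * 11 = 1*11 = 11
  bit 1 = 0: r = r^2 mod 29 = 11^2 = 5
  bit 2 = 0: r = r^2 mod 29 = 5^2 = 25
  bit 3 = 1: r = r^2 * 11 mod 29 = 25^2 * 11 = 16*11 = 2
  bit 4 = 0: r = r^2 mod 29 = 2^2 = 4
  -> B = 4
s = B^a = 4^19 mod 29  (bits of 19 = 10011)
  bit 0 = 1: r = r^2 * 4 mod 29 = 1^2 * 4 = 1*4 = 4
  bit 1 = 0: r = r^2 mod 29 = 4^2 = 16
  bit 2 = 0: r = r^2 mod 29 = 16^2 = 24
  bit 3 = 1: r = r^2 * 4 mod 29 = 24^2 * 4 = 25*4 = 13
  bit 4 = 1: r = r^2 * 4 mod 29 = 13^2 * 4 = 24*4 = 9
  -> s = B^a = 9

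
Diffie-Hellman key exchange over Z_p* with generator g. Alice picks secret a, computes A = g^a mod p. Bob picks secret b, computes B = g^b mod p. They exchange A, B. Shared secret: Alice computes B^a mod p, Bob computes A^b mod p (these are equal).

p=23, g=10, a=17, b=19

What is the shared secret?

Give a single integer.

A = 10^17 mod 23  (bits of 17 = 10001)
  bit 0 = 1: r = r^2 * 10 mod 23 = 1^2 * 10 = 1*10 = 10
  bit 1 = 0: r = r^2 mod 23 = 10^2 = 8
  bit 2 = 0: r = r^2 mod 23 = 8^2 = 18
  bit 3 = 0: r = r^2 mod 23 = 18^2 = 2
  bit 4 = 1: r = r^2 * 10 mod 23 = 2^2 * 10 = 4*10 = 17
  -> A = 17
B = 10^19 mod 23  (bits of 19 = 10011)
  bit 0 = 1: r = r^2 * 10 mod 23 = 1^2 * 10 = 1*10 = 10
  bit 1 = 0: r = r^2 mod 23 = 10^2 = 8
  bit 2 = 0: r = r^2 mod 23 = 8^2 = 18
  bit 3 = 1: r = r^2 * 10 mod 23 = 18^2 * 10 = 2*10 = 20
  bit 4 = 1: r = r^2 * 10 mod 23 = 20^2 * 10 = 9*10 = 21
  -> B = 21
s = B^a = 21^17 mod 23  (bits of 17 = 10001)
  bit 0 = 1: r = r^2 * 21 mod 23 = 1^2 * 21 = 1*21 = 21
  bit 1 = 0: r = r^2 mod 23 = 21^2 = 4
  bit 2 = 0: r = r^2 mod 23 = 4^2 = 16
  bit 3 = 0: r = r^2 mod 23 = 16^2 = 3
  bit 4 = 1: r = r^2 * 21 mod 23 = 3^2 * 21 = 9*21 = 5
  -> s = B^a = 5

Answer: 5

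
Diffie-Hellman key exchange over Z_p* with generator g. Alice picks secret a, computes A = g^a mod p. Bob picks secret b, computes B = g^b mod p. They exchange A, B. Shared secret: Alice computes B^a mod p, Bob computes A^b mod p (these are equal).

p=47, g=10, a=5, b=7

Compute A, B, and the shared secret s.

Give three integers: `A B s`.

Answer: 31 45 15

Derivation:
A = 10^5 mod 47  (bits of 5 = 101)
  bit 0 = 1: r = r^2 * 10 mod 47 = 1^2 * 10 = 1*10 = 10
  bit 1 = 0: r = r^2 mod 47 = 10^2 = 6
  bit 2 = 1: r = r^2 * 10 mod 47 = 6^2 * 10 = 36*10 = 31
  -> A = 31
B = 10^7 mod 47  (bits of 7 = 111)
  bit 0 = 1: r = r^2 * 10 mod 47 = 1^2 * 10 = 1*10 = 10
  bit 1 = 1: r = r^2 * 10 mod 47 = 10^2 * 10 = 6*10 = 13
  bit 2 = 1: r = r^2 * 10 mod 47 = 13^2 * 10 = 28*10 = 45
  -> B = 45
s = B^a = 45^5 mod 47  (bits of 5 = 101)
  bit 0 = 1: r = r^2 * 45 mod 47 = 1^2 * 45 = 1*45 = 45
  bit 1 = 0: r = r^2 mod 47 = 45^2 = 4
  bit 2 = 1: r = r^2 * 45 mod 47 = 4^2 * 45 = 16*45 = 15
  -> s = B^a = 15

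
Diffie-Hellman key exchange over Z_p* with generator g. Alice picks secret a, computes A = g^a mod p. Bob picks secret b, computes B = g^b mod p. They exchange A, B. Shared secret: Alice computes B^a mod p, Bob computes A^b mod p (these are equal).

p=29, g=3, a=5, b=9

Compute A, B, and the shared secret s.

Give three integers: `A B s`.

A = 3^5 mod 29  (bits of 5 = 101)
  bit 0 = 1: r = r^2 * 3 mod 29 = 1^2 * 3 = 1*3 = 3
  bit 1 = 0: r = r^2 mod 29 = 3^2 = 9
  bit 2 = 1: r = r^2 * 3 mod 29 = 9^2 * 3 = 23*3 = 11
  -> A = 11
B = 3^9 mod 29  (bits of 9 = 1001)
  bit 0 = 1: r = r^2 * 3 mod 29 = 1^2 * 3 = 1*3 = 3
  bit 1 = 0: r = r^2 mod 29 = 3^2 = 9
  bit 2 = 0: r = r^2 mod 29 = 9^2 = 23
  bit 3 = 1: r = r^2 * 3 mod 29 = 23^2 * 3 = 7*3 = 21
  -> B = 21
s = B^a = 21^5 mod 29  (bits of 5 = 101)
  bit 0 = 1: r = r^2 * 21 mod 29 = 1^2 * 21 = 1*21 = 21
  bit 1 = 0: r = r^2 mod 29 = 21^2 = 6
  bit 2 = 1: r = r^2 * 21 mod 29 = 6^2 * 21 = 7*21 = 2
  -> s = B^a = 2

Answer: 11 21 2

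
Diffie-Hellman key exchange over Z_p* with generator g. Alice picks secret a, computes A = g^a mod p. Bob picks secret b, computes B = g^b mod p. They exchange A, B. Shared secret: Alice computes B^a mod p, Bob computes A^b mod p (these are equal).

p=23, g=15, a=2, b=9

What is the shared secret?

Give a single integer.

A = 15^2 mod 23  (bits of 2 = 10)
  bit 0 = 1: r = r^2 * 15 mod 23 = 1^2 * 15 = 1*15 = 15
  bit 1 = 0: r = r^2 mod 23 = 15^2 = 18
  -> A = 18
B = 15^9 mod 23  (bits of 9 = 1001)
  bit 0 = 1: r = r^2 * 15 mod 23 = 1^2 * 15 = 1*15 = 15
  bit 1 = 0: r = r^2 mod 23 = 15^2 = 18
  bit 2 = 0: r = r^2 mod 23 = 18^2 = 2
  bit 3 = 1: r = r^2 * 15 mod 23 = 2^2 * 15 = 4*15 = 14
  -> B = 14
s = B^a = 14^2 mod 23  (bits of 2 = 10)
  bit 0 = 1: r = r^2 * 14 mod 23 = 1^2 * 14 = 1*14 = 14
  bit 1 = 0: r = r^2 mod 23 = 14^2 = 12
  -> s = B^a = 12

Answer: 12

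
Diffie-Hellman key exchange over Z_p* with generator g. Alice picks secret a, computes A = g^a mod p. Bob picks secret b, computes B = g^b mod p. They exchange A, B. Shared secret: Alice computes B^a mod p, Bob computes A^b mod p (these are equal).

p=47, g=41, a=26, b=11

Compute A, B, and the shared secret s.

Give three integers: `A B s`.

A = 41^26 mod 47  (bits of 26 = 11010)
  bit 0 = 1: r = r^2 * 41 mod 47 = 1^2 * 41 = 1*41 = 41
  bit 1 = 1: r = r^2 * 41 mod 47 = 41^2 * 41 = 36*41 = 19
  bit 2 = 0: r = r^2 mod 47 = 19^2 = 32
  bit 3 = 1: r = r^2 * 41 mod 47 = 32^2 * 41 = 37*41 = 13
  bit 4 = 0: r = r^2 mod 47 = 13^2 = 28
  -> A = 28
B = 41^11 mod 47  (bits of 11 = 1011)
  bit 0 = 1: r = r^2 * 41 mod 47 = 1^2 * 41 = 1*41 = 41
  bit 1 = 0: r = r^2 mod 47 = 41^2 = 36
  bit 2 = 1: r = r^2 * 41 mod 47 = 36^2 * 41 = 27*41 = 26
  bit 3 = 1: r = r^2 * 41 mod 47 = 26^2 * 41 = 18*41 = 33
  -> B = 33
s = B^a = 33^26 mod 47  (bits of 26 = 11010)
  bit 0 = 1: r = r^2 * 33 mod 47 = 1^2 * 33 = 1*33 = 33
  bit 1 = 1: r = r^2 * 33 mod 47 = 33^2 * 33 = 8*33 = 29
  bit 2 = 0: r = r^2 mod 47 = 29^2 = 42
  bit 3 = 1: r = r^2 * 33 mod 47 = 42^2 * 33 = 25*33 = 26
  bit 4 = 0: r = r^2 mod 47 = 26^2 = 18
  -> s = B^a = 18

Answer: 28 33 18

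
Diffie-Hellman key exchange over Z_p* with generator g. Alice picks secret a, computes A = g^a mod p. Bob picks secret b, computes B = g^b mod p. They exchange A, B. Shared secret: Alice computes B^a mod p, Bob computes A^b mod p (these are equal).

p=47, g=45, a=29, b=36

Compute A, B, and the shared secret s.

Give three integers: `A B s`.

Answer: 30 14 42

Derivation:
A = 45^29 mod 47  (bits of 29 = 11101)
  bit 0 = 1: r = r^2 * 45 mod 47 = 1^2 * 45 = 1*45 = 45
  bit 1 = 1: r = r^2 * 45 mod 47 = 45^2 * 45 = 4*45 = 39
  bit 2 = 1: r = r^2 * 45 mod 47 = 39^2 * 45 = 17*45 = 13
  bit 3 = 0: r = r^2 mod 47 = 13^2 = 28
  bit 4 = 1: r = r^2 * 45 mod 47 = 28^2 * 45 = 32*45 = 30
  -> A = 30
B = 45^36 mod 47  (bits of 36 = 100100)
  bit 0 = 1: r = r^2 * 45 mod 47 = 1^2 * 45 = 1*45 = 45
  bit 1 = 0: r = r^2 mod 47 = 45^2 = 4
  bit 2 = 0: r = r^2 mod 47 = 4^2 = 16
  bit 3 = 1: r = r^2 * 45 mod 47 = 16^2 * 45 = 21*45 = 5
  bit 4 = 0: r = r^2 mod 47 = 5^2 = 25
  bit 5 = 0: r = r^2 mod 47 = 25^2 = 14
  -> B = 14
s = B^a = 14^29 mod 47  (bits of 29 = 11101)
  bit 0 = 1: r = r^2 * 14 mod 47 = 1^2 * 14 = 1*14 = 14
  bit 1 = 1: r = r^2 * 14 mod 47 = 14^2 * 14 = 8*14 = 18
  bit 2 = 1: r = r^2 * 14 mod 47 = 18^2 * 14 = 42*14 = 24
  bit 3 = 0: r = r^2 mod 47 = 24^2 = 12
  bit 4 = 1: r = r^2 * 14 mod 47 = 12^2 * 14 = 3*14 = 42
  -> s = B^a = 42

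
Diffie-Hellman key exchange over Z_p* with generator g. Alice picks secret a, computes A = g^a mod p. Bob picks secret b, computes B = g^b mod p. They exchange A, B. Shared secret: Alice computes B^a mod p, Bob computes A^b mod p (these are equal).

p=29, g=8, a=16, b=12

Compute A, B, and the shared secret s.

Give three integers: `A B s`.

A = 8^16 mod 29  (bits of 16 = 10000)
  bit 0 = 1: r = r^2 * 8 mod 29 = 1^2 * 8 = 1*8 = 8
  bit 1 = 0: r = r^2 mod 29 = 8^2 = 6
  bit 2 = 0: r = r^2 mod 29 = 6^2 = 7
  bit 3 = 0: r = r^2 mod 29 = 7^2 = 20
  bit 4 = 0: r = r^2 mod 29 = 20^2 = 23
  -> A = 23
B = 8^12 mod 29  (bits of 12 = 1100)
  bit 0 = 1: r = r^2 * 8 mod 29 = 1^2 * 8 = 1*8 = 8
  bit 1 = 1: r = r^2 * 8 mod 29 = 8^2 * 8 = 6*8 = 19
  bit 2 = 0: r = r^2 mod 29 = 19^2 = 13
  bit 3 = 0: r = r^2 mod 29 = 13^2 = 24
  -> B = 24
s = B^a = 24^16 mod 29  (bits of 16 = 10000)
  bit 0 = 1: r = r^2 * 24 mod 29 = 1^2 * 24 = 1*24 = 24
  bit 1 = 0: r = r^2 mod 29 = 24^2 = 25
  bit 2 = 0: r = r^2 mod 29 = 25^2 = 16
  bit 3 = 0: r = r^2 mod 29 = 16^2 = 24
  bit 4 = 0: r = r^2 mod 29 = 24^2 = 25
  -> s = B^a = 25

Answer: 23 24 25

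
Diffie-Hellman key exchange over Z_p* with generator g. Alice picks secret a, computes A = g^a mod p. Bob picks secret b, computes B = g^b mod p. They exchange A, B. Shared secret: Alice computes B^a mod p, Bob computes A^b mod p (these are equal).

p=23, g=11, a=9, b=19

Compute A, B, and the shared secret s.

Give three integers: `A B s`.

Answer: 19 15 14

Derivation:
A = 11^9 mod 23  (bits of 9 = 1001)
  bit 0 = 1: r = r^2 * 11 mod 23 = 1^2 * 11 = 1*11 = 11
  bit 1 = 0: r = r^2 mod 23 = 11^2 = 6
  bit 2 = 0: r = r^2 mod 23 = 6^2 = 13
  bit 3 = 1: r = r^2 * 11 mod 23 = 13^2 * 11 = 8*11 = 19
  -> A = 19
B = 11^19 mod 23  (bits of 19 = 10011)
  bit 0 = 1: r = r^2 * 11 mod 23 = 1^2 * 11 = 1*11 = 11
  bit 1 = 0: r = r^2 mod 23 = 11^2 = 6
  bit 2 = 0: r = r^2 mod 23 = 6^2 = 13
  bit 3 = 1: r = r^2 * 11 mod 23 = 13^2 * 11 = 8*11 = 19
  bit 4 = 1: r = r^2 * 11 mod 23 = 19^2 * 11 = 16*11 = 15
  -> B = 15
s = B^a = 15^9 mod 23  (bits of 9 = 1001)
  bit 0 = 1: r = r^2 * 15 mod 23 = 1^2 * 15 = 1*15 = 15
  bit 1 = 0: r = r^2 mod 23 = 15^2 = 18
  bit 2 = 0: r = r^2 mod 23 = 18^2 = 2
  bit 3 = 1: r = r^2 * 15 mod 23 = 2^2 * 15 = 4*15 = 14
  -> s = B^a = 14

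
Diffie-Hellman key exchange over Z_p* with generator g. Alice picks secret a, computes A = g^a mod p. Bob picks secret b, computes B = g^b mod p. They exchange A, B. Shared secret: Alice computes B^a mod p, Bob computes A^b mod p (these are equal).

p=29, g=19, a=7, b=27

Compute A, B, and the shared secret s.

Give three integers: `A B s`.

Answer: 12 26 17

Derivation:
A = 19^7 mod 29  (bits of 7 = 111)
  bit 0 = 1: r = r^2 * 19 mod 29 = 1^2 * 19 = 1*19 = 19
  bit 1 = 1: r = r^2 * 19 mod 29 = 19^2 * 19 = 13*19 = 15
  bit 2 = 1: r = r^2 * 19 mod 29 = 15^2 * 19 = 22*19 = 12
  -> A = 12
B = 19^27 mod 29  (bits of 27 = 11011)
  bit 0 = 1: r = r^2 * 19 mod 29 = 1^2 * 19 = 1*19 = 19
  bit 1 = 1: r = r^2 * 19 mod 29 = 19^2 * 19 = 13*19 = 15
  bit 2 = 0: r = r^2 mod 29 = 15^2 = 22
  bit 3 = 1: r = r^2 * 19 mod 29 = 22^2 * 19 = 20*19 = 3
  bit 4 = 1: r = r^2 * 19 mod 29 = 3^2 * 19 = 9*19 = 26
  -> B = 26
s = B^a = 26^7 mod 29  (bits of 7 = 111)
  bit 0 = 1: r = r^2 * 26 mod 29 = 1^2 * 26 = 1*26 = 26
  bit 1 = 1: r = r^2 * 26 mod 29 = 26^2 * 26 = 9*26 = 2
  bit 2 = 1: r = r^2 * 26 mod 29 = 2^2 * 26 = 4*26 = 17
  -> s = B^a = 17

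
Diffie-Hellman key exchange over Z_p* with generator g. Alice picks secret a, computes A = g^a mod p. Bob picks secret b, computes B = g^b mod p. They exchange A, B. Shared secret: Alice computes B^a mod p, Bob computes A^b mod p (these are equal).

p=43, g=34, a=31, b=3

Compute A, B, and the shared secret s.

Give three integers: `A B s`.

Answer: 29 2 8

Derivation:
A = 34^31 mod 43  (bits of 31 = 11111)
  bit 0 = 1: r = r^2 * 34 mod 43 = 1^2 * 34 = 1*34 = 34
  bit 1 = 1: r = r^2 * 34 mod 43 = 34^2 * 34 = 38*34 = 2
  bit 2 = 1: r = r^2 * 34 mod 43 = 2^2 * 34 = 4*34 = 7
  bit 3 = 1: r = r^2 * 34 mod 43 = 7^2 * 34 = 6*34 = 32
  bit 4 = 1: r = r^2 * 34 mod 43 = 32^2 * 34 = 35*34 = 29
  -> A = 29
B = 34^3 mod 43  (bits of 3 = 11)
  bit 0 = 1: r = r^2 * 34 mod 43 = 1^2 * 34 = 1*34 = 34
  bit 1 = 1: r = r^2 * 34 mod 43 = 34^2 * 34 = 38*34 = 2
  -> B = 2
s = B^a = 2^31 mod 43  (bits of 31 = 11111)
  bit 0 = 1: r = r^2 * 2 mod 43 = 1^2 * 2 = 1*2 = 2
  bit 1 = 1: r = r^2 * 2 mod 43 = 2^2 * 2 = 4*2 = 8
  bit 2 = 1: r = r^2 * 2 mod 43 = 8^2 * 2 = 21*2 = 42
  bit 3 = 1: r = r^2 * 2 mod 43 = 42^2 * 2 = 1*2 = 2
  bit 4 = 1: r = r^2 * 2 mod 43 = 2^2 * 2 = 4*2 = 8
  -> s = B^a = 8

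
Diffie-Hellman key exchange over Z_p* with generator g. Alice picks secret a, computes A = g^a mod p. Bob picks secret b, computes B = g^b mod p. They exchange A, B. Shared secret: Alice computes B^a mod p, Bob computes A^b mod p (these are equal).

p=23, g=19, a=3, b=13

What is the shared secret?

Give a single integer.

Answer: 21

Derivation:
A = 19^3 mod 23  (bits of 3 = 11)
  bit 0 = 1: r = r^2 * 19 mod 23 = 1^2 * 19 = 1*19 = 19
  bit 1 = 1: r = r^2 * 19 mod 23 = 19^2 * 19 = 16*19 = 5
  -> A = 5
B = 19^13 mod 23  (bits of 13 = 1101)
  bit 0 = 1: r = r^2 * 19 mod 23 = 1^2 * 19 = 1*19 = 19
  bit 1 = 1: r = r^2 * 19 mod 23 = 19^2 * 19 = 16*19 = 5
  bit 2 = 0: r = r^2 mod 23 = 5^2 = 2
  bit 3 = 1: r = r^2 * 19 mod 23 = 2^2 * 19 = 4*19 = 7
  -> B = 7
s = B^a = 7^3 mod 23  (bits of 3 = 11)
  bit 0 = 1: r = r^2 * 7 mod 23 = 1^2 * 7 = 1*7 = 7
  bit 1 = 1: r = r^2 * 7 mod 23 = 7^2 * 7 = 3*7 = 21
  -> s = B^a = 21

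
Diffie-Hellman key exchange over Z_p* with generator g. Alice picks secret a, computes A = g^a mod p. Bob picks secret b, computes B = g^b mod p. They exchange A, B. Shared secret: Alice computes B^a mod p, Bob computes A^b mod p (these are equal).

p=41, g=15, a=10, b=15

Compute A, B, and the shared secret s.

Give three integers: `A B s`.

Answer: 32 38 9

Derivation:
A = 15^10 mod 41  (bits of 10 = 1010)
  bit 0 = 1: r = r^2 * 15 mod 41 = 1^2 * 15 = 1*15 = 15
  bit 1 = 0: r = r^2 mod 41 = 15^2 = 20
  bit 2 = 1: r = r^2 * 15 mod 41 = 20^2 * 15 = 31*15 = 14
  bit 3 = 0: r = r^2 mod 41 = 14^2 = 32
  -> A = 32
B = 15^15 mod 41  (bits of 15 = 1111)
  bit 0 = 1: r = r^2 * 15 mod 41 = 1^2 * 15 = 1*15 = 15
  bit 1 = 1: r = r^2 * 15 mod 41 = 15^2 * 15 = 20*15 = 13
  bit 2 = 1: r = r^2 * 15 mod 41 = 13^2 * 15 = 5*15 = 34
  bit 3 = 1: r = r^2 * 15 mod 41 = 34^2 * 15 = 8*15 = 38
  -> B = 38
s = B^a = 38^10 mod 41  (bits of 10 = 1010)
  bit 0 = 1: r = r^2 * 38 mod 41 = 1^2 * 38 = 1*38 = 38
  bit 1 = 0: r = r^2 mod 41 = 38^2 = 9
  bit 2 = 1: r = r^2 * 38 mod 41 = 9^2 * 38 = 40*38 = 3
  bit 3 = 0: r = r^2 mod 41 = 3^2 = 9
  -> s = B^a = 9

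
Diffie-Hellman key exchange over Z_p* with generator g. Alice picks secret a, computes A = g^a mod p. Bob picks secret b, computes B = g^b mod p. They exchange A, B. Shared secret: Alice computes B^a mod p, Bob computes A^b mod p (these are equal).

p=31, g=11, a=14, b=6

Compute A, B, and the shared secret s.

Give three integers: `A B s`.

A = 11^14 mod 31  (bits of 14 = 1110)
  bit 0 = 1: r = r^2 * 11 mod 31 = 1^2 * 11 = 1*11 = 11
  bit 1 = 1: r = r^2 * 11 mod 31 = 11^2 * 11 = 28*11 = 29
  bit 2 = 1: r = r^2 * 11 mod 31 = 29^2 * 11 = 4*11 = 13
  bit 3 = 0: r = r^2 mod 31 = 13^2 = 14
  -> A = 14
B = 11^6 mod 31  (bits of 6 = 110)
  bit 0 = 1: r = r^2 * 11 mod 31 = 1^2 * 11 = 1*11 = 11
  bit 1 = 1: r = r^2 * 11 mod 31 = 11^2 * 11 = 28*11 = 29
  bit 2 = 0: r = r^2 mod 31 = 29^2 = 4
  -> B = 4
s = B^a = 4^14 mod 31  (bits of 14 = 1110)
  bit 0 = 1: r = r^2 * 4 mod 31 = 1^2 * 4 = 1*4 = 4
  bit 1 = 1: r = r^2 * 4 mod 31 = 4^2 * 4 = 16*4 = 2
  bit 2 = 1: r = r^2 * 4 mod 31 = 2^2 * 4 = 4*4 = 16
  bit 3 = 0: r = r^2 mod 31 = 16^2 = 8
  -> s = B^a = 8

Answer: 14 4 8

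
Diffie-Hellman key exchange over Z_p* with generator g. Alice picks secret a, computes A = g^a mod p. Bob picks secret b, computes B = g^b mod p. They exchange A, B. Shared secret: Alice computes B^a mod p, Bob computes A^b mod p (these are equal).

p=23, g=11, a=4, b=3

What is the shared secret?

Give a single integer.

Answer: 12

Derivation:
A = 11^4 mod 23  (bits of 4 = 100)
  bit 0 = 1: r = r^2 * 11 mod 23 = 1^2 * 11 = 1*11 = 11
  bit 1 = 0: r = r^2 mod 23 = 11^2 = 6
  bit 2 = 0: r = r^2 mod 23 = 6^2 = 13
  -> A = 13
B = 11^3 mod 23  (bits of 3 = 11)
  bit 0 = 1: r = r^2 * 11 mod 23 = 1^2 * 11 = 1*11 = 11
  bit 1 = 1: r = r^2 * 11 mod 23 = 11^2 * 11 = 6*11 = 20
  -> B = 20
s = B^a = 20^4 mod 23  (bits of 4 = 100)
  bit 0 = 1: r = r^2 * 20 mod 23 = 1^2 * 20 = 1*20 = 20
  bit 1 = 0: r = r^2 mod 23 = 20^2 = 9
  bit 2 = 0: r = r^2 mod 23 = 9^2 = 12
  -> s = B^a = 12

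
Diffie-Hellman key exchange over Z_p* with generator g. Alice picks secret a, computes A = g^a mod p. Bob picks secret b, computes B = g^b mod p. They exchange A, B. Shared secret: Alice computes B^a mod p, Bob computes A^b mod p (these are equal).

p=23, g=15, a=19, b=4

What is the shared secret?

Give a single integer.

Answer: 3

Derivation:
A = 15^19 mod 23  (bits of 19 = 10011)
  bit 0 = 1: r = r^2 * 15 mod 23 = 1^2 * 15 = 1*15 = 15
  bit 1 = 0: r = r^2 mod 23 = 15^2 = 18
  bit 2 = 0: r = r^2 mod 23 = 18^2 = 2
  bit 3 = 1: r = r^2 * 15 mod 23 = 2^2 * 15 = 4*15 = 14
  bit 4 = 1: r = r^2 * 15 mod 23 = 14^2 * 15 = 12*15 = 19
  -> A = 19
B = 15^4 mod 23  (bits of 4 = 100)
  bit 0 = 1: r = r^2 * 15 mod 23 = 1^2 * 15 = 1*15 = 15
  bit 1 = 0: r = r^2 mod 23 = 15^2 = 18
  bit 2 = 0: r = r^2 mod 23 = 18^2 = 2
  -> B = 2
s = B^a = 2^19 mod 23  (bits of 19 = 10011)
  bit 0 = 1: r = r^2 * 2 mod 23 = 1^2 * 2 = 1*2 = 2
  bit 1 = 0: r = r^2 mod 23 = 2^2 = 4
  bit 2 = 0: r = r^2 mod 23 = 4^2 = 16
  bit 3 = 1: r = r^2 * 2 mod 23 = 16^2 * 2 = 3*2 = 6
  bit 4 = 1: r = r^2 * 2 mod 23 = 6^2 * 2 = 13*2 = 3
  -> s = B^a = 3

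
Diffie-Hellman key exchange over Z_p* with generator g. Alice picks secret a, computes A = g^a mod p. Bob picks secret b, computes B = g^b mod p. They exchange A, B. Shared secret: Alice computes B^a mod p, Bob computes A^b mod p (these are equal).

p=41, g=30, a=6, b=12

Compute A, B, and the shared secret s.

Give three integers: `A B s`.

Answer: 33 23 18

Derivation:
A = 30^6 mod 41  (bits of 6 = 110)
  bit 0 = 1: r = r^2 * 30 mod 41 = 1^2 * 30 = 1*30 = 30
  bit 1 = 1: r = r^2 * 30 mod 41 = 30^2 * 30 = 39*30 = 22
  bit 2 = 0: r = r^2 mod 41 = 22^2 = 33
  -> A = 33
B = 30^12 mod 41  (bits of 12 = 1100)
  bit 0 = 1: r = r^2 * 30 mod 41 = 1^2 * 30 = 1*30 = 30
  bit 1 = 1: r = r^2 * 30 mod 41 = 30^2 * 30 = 39*30 = 22
  bit 2 = 0: r = r^2 mod 41 = 22^2 = 33
  bit 3 = 0: r = r^2 mod 41 = 33^2 = 23
  -> B = 23
s = B^a = 23^6 mod 41  (bits of 6 = 110)
  bit 0 = 1: r = r^2 * 23 mod 41 = 1^2 * 23 = 1*23 = 23
  bit 1 = 1: r = r^2 * 23 mod 41 = 23^2 * 23 = 37*23 = 31
  bit 2 = 0: r = r^2 mod 41 = 31^2 = 18
  -> s = B^a = 18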